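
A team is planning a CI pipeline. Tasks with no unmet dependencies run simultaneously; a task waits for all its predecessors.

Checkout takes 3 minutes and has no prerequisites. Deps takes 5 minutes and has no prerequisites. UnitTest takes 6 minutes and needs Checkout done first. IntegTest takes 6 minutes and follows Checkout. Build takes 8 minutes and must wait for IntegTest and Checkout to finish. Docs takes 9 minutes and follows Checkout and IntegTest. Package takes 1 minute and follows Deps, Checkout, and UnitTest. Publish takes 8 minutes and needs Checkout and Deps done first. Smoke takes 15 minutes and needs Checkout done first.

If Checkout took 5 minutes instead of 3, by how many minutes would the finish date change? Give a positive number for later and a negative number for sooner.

2

Critical path before the change: Checkout→IntegTest→Docs = 3+6+9 = 18 giving 18 minutes.
Checkout lies on that path, so at 5 minutes the path becomes 20 minutes.
That remains the longest chain; total 20 minutes.
Change in finish: 20 − 18 = +2 minutes.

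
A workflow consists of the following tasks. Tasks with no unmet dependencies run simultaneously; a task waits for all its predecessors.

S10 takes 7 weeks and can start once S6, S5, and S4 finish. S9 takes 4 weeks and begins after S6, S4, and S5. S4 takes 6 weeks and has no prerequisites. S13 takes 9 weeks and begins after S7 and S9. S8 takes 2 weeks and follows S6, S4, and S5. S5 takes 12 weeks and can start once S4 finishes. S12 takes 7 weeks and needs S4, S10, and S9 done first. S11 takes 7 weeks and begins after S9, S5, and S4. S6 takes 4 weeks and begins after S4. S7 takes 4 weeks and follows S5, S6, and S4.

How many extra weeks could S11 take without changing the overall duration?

3

Critical path: S4→S5→S10→S12 = 6+12+7+7 = 32, so the finish is 32 weeks.
The longest chain containing S11 totals 29 weeks.
Float = 32 − 29 = 3.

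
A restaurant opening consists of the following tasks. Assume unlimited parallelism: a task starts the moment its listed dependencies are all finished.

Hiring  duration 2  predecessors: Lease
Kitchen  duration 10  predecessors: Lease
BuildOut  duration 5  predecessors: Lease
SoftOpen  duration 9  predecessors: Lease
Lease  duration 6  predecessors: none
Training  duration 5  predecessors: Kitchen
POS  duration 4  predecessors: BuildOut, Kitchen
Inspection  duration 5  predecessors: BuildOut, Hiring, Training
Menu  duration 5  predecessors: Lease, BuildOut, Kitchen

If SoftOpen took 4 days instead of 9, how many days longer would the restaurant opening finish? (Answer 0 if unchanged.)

0

As given, the longest chain is Lease→Kitchen→Training→Inspection = 6+10+5+5 = 26, so the finish is 26 days.
SoftOpen has 11 days of float (longest path through it is 15).
That remains the longest chain; total 26 days.
Change in finish: 26 − 26 = +0 days.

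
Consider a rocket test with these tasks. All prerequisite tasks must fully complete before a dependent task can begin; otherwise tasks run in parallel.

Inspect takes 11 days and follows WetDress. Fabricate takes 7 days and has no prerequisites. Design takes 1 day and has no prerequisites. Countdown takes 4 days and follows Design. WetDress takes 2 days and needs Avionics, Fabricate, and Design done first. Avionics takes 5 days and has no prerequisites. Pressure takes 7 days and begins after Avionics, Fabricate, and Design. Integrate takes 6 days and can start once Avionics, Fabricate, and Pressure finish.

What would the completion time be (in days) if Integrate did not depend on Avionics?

Original critical path: Fabricate→Pressure→Integrate = 7+7+6 = 20 ⇒ 20 days.
Dropping Avionics→Integrate doesn't change Integrate's earliest start (14); another predecessor still binds.
After: Fabricate→Pressure→Integrate = 7+7+6 = 20 → 20 days.

20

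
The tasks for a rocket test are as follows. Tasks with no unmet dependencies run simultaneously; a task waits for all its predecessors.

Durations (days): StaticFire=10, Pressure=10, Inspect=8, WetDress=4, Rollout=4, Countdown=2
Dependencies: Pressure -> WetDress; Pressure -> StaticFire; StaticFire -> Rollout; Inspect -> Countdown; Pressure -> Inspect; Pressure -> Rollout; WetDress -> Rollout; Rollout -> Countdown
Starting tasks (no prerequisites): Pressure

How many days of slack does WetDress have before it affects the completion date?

Critical path: Pressure→StaticFire→Rollout→Countdown = 10+10+4+2 = 26, so the finish is 26 days.
Longest path through WetDress: 20 days (earliest finish 14, latest finish 20).
So WetDress can slip 20 − 14 = 6 days.

6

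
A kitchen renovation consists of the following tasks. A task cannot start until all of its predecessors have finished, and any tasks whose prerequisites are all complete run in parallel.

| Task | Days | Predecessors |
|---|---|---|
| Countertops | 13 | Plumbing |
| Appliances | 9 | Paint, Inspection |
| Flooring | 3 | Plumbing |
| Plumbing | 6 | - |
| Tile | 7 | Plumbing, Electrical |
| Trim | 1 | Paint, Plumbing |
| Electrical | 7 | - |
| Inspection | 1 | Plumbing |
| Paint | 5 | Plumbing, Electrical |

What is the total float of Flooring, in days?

The longest chain is Electrical→Paint→Appliances = 7+5+9 = 21; overall finish 21 days.
The longest chain containing Flooring totals 9 days.
Slack of Flooring = 18 − 6 = 12 days.

12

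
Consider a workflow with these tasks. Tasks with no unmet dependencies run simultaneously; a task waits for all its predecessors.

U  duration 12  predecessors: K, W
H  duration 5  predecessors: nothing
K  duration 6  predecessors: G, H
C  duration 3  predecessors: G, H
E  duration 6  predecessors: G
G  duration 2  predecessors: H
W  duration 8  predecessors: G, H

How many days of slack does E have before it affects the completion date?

14

The longest chain is H→G→W→U = 5+2+8+12 = 27; overall finish 27 days.
Longest path through E: 13 days (earliest finish 13, latest finish 27).
So E can slip 27 − 13 = 14 days.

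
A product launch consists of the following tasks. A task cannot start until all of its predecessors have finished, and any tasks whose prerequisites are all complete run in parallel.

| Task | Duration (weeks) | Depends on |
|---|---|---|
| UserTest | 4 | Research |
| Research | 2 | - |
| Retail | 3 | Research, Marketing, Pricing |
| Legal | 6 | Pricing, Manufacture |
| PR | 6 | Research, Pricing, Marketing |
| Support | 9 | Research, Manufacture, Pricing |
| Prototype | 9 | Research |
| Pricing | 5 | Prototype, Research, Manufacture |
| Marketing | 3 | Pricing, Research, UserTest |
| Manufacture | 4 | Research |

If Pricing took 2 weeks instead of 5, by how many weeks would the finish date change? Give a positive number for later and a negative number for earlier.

-3

Critical path before the change: Research→Prototype→Pricing→Marketing→PR = 2+9+5+3+6 = 25 giving 25 weeks.
Pricing lies on that path, so at 2 weeks the path becomes 22 weeks.
That remains the longest chain; total 22 weeks.
Change in finish: 22 − 25 = -3 weeks.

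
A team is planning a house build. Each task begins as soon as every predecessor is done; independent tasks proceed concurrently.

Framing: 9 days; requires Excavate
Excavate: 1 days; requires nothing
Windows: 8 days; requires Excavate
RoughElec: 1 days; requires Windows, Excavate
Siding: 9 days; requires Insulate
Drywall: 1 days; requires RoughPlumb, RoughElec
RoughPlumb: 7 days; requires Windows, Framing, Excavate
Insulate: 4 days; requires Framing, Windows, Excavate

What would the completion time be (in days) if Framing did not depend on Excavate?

Before: longest chain Excavate→Framing→Insulate→Siding = 1+9+4+9 = 23, finish 23.
Without Excavate→Framing, Framing's earliest start moves from 1 to 0.
After: Excavate→Windows→Insulate→Siding = 1+8+4+9 = 22 → 22 days.

22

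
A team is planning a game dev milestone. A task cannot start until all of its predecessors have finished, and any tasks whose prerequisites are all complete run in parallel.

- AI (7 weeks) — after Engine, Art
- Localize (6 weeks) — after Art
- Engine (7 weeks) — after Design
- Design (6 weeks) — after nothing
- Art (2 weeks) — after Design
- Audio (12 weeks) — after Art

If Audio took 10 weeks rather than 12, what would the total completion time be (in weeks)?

Baseline: Design→Art→Audio = 6+2+12 = 20 → 20 weeks.
Audio lies on that path, so at 10 weeks the path becomes 18 weeks.
New critical path: Design→Engine→AI = 6+7+7 = 20 ⇒ 20 weeks.

20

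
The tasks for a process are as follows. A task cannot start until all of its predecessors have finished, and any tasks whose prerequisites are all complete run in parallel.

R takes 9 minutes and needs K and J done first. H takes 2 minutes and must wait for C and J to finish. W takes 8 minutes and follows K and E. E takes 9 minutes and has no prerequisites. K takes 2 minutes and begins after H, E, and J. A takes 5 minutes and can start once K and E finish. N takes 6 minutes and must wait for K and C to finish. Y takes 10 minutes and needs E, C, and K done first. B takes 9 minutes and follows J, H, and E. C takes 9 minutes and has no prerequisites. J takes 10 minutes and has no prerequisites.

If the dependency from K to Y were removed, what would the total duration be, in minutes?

Before: longest chain J→H→K→Y = 10+2+2+10 = 24, finish 24.
Without K→Y, Y's earliest start moves from 14 to 9.
After: J→H→K→R = 10+2+2+9 = 23 → 23 minutes.

23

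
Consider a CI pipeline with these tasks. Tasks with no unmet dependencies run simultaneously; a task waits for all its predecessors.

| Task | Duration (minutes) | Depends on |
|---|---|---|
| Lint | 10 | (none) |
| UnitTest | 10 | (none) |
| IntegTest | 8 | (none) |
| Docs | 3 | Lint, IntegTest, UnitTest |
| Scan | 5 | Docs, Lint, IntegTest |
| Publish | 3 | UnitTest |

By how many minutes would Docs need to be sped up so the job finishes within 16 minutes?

2

Current finish: 18 minutes; target: 16.
Docs is on every critical path, so each minute cut from Docs cuts the finish by one (this holds down to a finish of 16).
Need 18 − 16 = 2 minutes off Docs → Docs becomes 1 minute, finish becomes 16.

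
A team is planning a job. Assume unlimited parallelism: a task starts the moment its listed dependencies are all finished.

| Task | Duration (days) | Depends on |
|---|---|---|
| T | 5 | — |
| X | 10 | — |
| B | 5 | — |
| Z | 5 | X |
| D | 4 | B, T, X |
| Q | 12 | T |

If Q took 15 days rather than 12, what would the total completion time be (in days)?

Critical path before the change: T→Q = 5+12 = 17 giving 17 days.
Q lies on that path, so at 15 days the path becomes 20 days.
The critical path is still T→Q; finish is now 20 days.

20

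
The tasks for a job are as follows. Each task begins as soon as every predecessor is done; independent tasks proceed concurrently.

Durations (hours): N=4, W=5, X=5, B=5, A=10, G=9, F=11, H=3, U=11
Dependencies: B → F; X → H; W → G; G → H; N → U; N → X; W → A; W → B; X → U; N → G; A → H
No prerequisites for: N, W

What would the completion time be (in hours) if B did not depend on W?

20

Original critical path: W→B→F = 5+5+11 = 21 ⇒ 21 hours.
Without W→B, B's earliest start moves from 5 to 0.
After: N→X→U = 4+5+11 = 20 → 20 hours.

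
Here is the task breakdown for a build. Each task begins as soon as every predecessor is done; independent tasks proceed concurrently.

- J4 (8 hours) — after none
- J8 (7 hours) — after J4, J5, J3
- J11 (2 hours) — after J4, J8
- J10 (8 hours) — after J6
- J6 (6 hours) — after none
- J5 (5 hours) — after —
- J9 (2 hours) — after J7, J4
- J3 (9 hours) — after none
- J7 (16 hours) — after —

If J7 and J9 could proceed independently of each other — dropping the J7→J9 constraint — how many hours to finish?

With the dependency in place, J3→J8→J11 = 9+7+2 = 18 sets the finish at 18 hours.
Without J7→J9, J9's earliest start moves from 16 to 8.
The longest chain is now J3→J8→J11 = 9+7+2 = 18, so the plan takes 18 hours.

18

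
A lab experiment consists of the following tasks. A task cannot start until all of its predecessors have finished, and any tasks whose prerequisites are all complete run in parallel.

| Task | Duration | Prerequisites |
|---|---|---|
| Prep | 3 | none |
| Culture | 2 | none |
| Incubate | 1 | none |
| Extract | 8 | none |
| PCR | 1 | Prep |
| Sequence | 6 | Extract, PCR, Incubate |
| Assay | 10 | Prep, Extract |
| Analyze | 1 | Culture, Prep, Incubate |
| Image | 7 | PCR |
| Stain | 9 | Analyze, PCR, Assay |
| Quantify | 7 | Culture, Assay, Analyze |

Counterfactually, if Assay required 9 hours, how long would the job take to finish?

Critical path before the change: Extract→Assay→Stain = 8+10+9 = 27 giving 27 hours.
Assay lies on that path, so at 9 hours the path becomes 26 hours.
That remains the longest chain; total 26 hours.

26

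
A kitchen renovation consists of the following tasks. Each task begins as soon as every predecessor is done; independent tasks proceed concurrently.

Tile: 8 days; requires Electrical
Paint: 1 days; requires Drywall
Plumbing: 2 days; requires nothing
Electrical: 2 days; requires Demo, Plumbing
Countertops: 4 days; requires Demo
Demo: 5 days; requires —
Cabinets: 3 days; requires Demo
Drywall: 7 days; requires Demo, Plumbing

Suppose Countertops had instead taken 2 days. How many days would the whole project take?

15

Baseline: Demo→Electrical→Tile = 5+2+8 = 15 → 15 days.
Countertops is off the critical path — its longest chain is 9 days, giving 6 of slack.
No other chain overtakes it, so the finish is 15 days.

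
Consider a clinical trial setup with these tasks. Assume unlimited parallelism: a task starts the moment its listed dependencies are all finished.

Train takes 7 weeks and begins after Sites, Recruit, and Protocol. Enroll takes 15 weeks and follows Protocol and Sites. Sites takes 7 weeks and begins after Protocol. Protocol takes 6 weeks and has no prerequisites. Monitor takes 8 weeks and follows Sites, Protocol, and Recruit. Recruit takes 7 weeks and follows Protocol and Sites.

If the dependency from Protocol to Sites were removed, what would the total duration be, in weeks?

Original critical path: Protocol→Sites→Recruit→Monitor = 6+7+7+8 = 28 ⇒ 28 weeks.
Without Protocol→Sites, Sites's earliest start moves from 6 to 0.
New critical path: Sites→Recruit→Monitor = 7+7+8 = 22 ⇒ 22 weeks.

22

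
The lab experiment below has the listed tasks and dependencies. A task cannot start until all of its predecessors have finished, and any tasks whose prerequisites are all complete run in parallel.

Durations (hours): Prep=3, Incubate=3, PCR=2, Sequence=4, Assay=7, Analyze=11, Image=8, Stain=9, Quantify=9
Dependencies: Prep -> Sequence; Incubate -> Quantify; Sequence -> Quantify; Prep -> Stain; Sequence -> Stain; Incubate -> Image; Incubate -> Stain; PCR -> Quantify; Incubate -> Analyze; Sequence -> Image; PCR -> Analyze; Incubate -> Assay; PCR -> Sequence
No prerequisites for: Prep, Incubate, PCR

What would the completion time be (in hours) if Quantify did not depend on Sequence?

With the dependency in place, Prep→Sequence→Stain = 3+4+9 = 16 sets the finish at 16 hours.
Without Sequence→Quantify, Quantify's earliest start moves from 7 to 3.
The longest chain is now Prep→Sequence→Stain = 3+4+9 = 16, so the plan takes 16 hours.

16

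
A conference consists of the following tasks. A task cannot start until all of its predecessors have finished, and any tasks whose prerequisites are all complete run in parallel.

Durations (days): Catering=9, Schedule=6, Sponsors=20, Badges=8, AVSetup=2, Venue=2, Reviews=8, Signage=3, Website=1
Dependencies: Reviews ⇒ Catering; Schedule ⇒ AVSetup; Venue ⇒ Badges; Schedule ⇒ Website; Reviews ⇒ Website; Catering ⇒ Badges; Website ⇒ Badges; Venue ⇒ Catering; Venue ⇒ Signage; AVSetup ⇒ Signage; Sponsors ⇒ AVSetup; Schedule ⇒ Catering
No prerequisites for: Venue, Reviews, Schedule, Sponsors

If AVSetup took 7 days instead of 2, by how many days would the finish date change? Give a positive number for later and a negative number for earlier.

5

The binding path is Sponsors→AVSetup→Signage = 20+2+3 = 25; finish at 25 days.
AVSetup is on the critical path; changing it to 7 makes that path 30 days.
That remains the longest chain; total 30 days.
Change in finish: 30 − 25 = +5 days.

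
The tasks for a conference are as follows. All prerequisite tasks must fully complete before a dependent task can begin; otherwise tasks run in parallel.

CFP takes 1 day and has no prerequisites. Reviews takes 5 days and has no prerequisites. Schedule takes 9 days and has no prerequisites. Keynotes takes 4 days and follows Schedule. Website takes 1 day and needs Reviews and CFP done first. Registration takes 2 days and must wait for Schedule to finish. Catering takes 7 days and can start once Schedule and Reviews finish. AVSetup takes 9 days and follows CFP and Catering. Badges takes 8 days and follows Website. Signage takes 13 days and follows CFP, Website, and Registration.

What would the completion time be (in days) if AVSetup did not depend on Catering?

24

Before: longest chain Schedule→Catering→AVSetup = 9+7+9 = 25, finish 25.
Without Catering→AVSetup, AVSetup's earliest start moves from 16 to 1.
After: Schedule→Registration→Signage = 9+2+13 = 24 → 24 days.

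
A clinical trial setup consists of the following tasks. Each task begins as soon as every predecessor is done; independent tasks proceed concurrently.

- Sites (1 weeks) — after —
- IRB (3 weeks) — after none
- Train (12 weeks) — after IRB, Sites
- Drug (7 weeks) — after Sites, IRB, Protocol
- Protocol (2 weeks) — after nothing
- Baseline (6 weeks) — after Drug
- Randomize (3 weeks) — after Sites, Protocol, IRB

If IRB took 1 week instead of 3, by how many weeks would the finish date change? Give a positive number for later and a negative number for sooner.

Actual critical path: IRB→Drug→Baseline = 3+7+6 = 16 ⇒ 16 weeks.
IRB is on the critical path; changing it to 1 makes that path 14 weeks.
The binding chain switches to Protocol→Drug→Baseline = 2+7+6 = 15; finish 15 weeks.
Change in finish: 15 − 16 = -1 weeks.

-1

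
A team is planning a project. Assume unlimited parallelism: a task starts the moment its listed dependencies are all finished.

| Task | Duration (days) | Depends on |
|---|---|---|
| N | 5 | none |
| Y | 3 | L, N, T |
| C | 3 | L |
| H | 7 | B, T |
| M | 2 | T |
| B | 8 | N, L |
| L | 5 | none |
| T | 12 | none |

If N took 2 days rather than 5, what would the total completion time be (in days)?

20

Critical path before the change: N→B→H = 5+8+7 = 20 giving 20 days.
N lies on that path, so at 2 days the path becomes 17 days.
The binding chain switches to L→B→H = 5+8+7 = 20; finish 20 days.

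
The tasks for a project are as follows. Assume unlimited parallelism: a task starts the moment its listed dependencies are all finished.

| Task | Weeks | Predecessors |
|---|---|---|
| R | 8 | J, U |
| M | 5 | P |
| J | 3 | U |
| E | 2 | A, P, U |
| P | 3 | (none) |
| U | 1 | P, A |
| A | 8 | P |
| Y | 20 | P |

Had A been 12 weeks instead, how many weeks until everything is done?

27

As given, the longest chain is P→A→U→J→R = 3+8+1+3+8 = 23, so the finish is 23 weeks.
A lies on that path, so at 12 weeks the path becomes 27 weeks.
That remains the longest chain; total 27 weeks.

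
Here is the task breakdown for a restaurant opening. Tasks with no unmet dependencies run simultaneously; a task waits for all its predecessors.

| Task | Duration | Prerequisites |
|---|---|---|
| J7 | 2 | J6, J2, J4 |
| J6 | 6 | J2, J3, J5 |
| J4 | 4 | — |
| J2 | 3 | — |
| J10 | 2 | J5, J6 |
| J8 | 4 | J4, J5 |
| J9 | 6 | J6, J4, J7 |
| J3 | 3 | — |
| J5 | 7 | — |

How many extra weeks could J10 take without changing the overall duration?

J5→J6→J7→J9 = 7+6+2+6 = 21 sets the makespan at 21 weeks.
The longest chain containing J10 totals 15 weeks.
So J10 can slip 21 − 15 = 6 weeks.

6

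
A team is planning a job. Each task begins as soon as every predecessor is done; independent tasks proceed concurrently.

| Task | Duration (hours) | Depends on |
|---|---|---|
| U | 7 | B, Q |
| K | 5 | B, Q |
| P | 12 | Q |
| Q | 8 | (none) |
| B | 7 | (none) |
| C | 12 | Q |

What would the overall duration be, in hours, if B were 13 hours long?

As given, the longest chain is Q→C = 8+12 = 20, so the finish is 20 hours.
B has 6 hours of float (longest path through it is 14).
New critical path: B→U = 13+7 = 20 ⇒ 20 hours.

20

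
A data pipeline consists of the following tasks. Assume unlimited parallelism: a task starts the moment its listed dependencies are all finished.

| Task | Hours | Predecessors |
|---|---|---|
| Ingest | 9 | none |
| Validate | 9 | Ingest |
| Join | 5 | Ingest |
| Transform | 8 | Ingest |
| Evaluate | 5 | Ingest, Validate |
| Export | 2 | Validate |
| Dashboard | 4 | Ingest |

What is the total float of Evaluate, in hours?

Ingest→Validate→Evaluate = 9+9+5 = 23 sets the makespan at 23 hours.
Evaluate finishes as early as 23 and must finish by 23.
Float = 23 − 23 = 0.

0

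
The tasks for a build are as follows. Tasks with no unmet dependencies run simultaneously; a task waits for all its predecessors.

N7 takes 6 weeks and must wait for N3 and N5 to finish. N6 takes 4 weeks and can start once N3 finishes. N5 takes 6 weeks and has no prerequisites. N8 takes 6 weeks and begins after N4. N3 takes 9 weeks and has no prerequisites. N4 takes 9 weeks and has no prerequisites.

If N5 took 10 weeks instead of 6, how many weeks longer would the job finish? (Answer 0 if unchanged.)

Critical path before the change: N3→N7 = 9+6 = 15 giving 15 weeks.
N5 has 3 weeks of float (longest path through it is 12).
New critical path: N5→N7 = 10+6 = 16 ⇒ 16 weeks.
Change in finish: 16 − 15 = +1 weeks.

1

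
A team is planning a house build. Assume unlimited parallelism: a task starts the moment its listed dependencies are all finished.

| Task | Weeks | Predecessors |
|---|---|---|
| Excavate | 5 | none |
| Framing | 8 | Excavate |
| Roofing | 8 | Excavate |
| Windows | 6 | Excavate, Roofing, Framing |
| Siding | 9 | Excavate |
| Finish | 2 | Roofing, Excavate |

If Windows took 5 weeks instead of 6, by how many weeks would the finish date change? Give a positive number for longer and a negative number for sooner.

-1

Critical path before the change: Excavate→Framing→Windows = 5+8+6 = 19 giving 19 weeks.
Windows lies on that path, so at 5 weeks the path becomes 18 weeks.
The critical path is still Excavate→Framing→Windows; finish is now 18 weeks.
Change in finish: 18 − 19 = -1 weeks.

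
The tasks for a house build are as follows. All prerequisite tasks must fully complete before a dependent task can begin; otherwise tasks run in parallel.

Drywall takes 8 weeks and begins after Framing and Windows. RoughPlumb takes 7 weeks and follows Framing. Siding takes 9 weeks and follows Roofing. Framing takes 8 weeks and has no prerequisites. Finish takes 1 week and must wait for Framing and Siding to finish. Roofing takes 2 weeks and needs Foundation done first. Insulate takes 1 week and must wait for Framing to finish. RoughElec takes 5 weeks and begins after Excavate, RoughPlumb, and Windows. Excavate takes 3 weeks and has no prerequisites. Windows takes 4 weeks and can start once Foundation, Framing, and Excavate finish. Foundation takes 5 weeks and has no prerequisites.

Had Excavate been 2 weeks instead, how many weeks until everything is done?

Critical path before the change: Framing→Windows→Drywall = 8+4+8 = 20 giving 20 weeks.
Excavate has 5 weeks of float (longest path through it is 15).
The critical path is still Framing→Windows→Drywall; finish is now 20 weeks.

20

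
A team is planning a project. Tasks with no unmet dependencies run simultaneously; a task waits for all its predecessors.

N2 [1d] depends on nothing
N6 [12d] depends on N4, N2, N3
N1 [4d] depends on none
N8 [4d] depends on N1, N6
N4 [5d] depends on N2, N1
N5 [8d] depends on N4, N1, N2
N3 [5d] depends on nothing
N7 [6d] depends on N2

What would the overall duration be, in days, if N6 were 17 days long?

Baseline: N1→N4→N6→N8 = 4+5+12+4 = 25 → 25 days.
Since N6 is critical, the +5 change carries straight to that chain (now 30 days).
No other chain overtakes it, so the finish is 30 days.

30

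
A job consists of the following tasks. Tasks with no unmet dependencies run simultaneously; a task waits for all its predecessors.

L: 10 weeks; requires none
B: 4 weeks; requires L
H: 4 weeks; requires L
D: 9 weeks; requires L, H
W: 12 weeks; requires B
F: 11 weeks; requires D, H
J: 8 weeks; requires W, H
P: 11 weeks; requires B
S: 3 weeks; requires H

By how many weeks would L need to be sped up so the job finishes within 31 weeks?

3

Current finish: 34 weeks; target: 31.
L is on every critical path, so each week cut from L cuts the finish by one (this holds down to a finish of 25).
Need 34 − 31 = 3 weeks off L → L becomes 7 weeks, finish becomes 31.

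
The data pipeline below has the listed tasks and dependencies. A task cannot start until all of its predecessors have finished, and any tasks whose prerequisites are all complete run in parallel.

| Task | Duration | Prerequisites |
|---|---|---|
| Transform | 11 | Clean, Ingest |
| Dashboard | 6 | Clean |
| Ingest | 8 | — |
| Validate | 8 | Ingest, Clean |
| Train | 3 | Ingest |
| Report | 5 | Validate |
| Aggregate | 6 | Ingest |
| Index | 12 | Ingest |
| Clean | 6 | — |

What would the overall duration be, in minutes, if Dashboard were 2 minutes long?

As given, the longest chain is Ingest→Validate→Report = 8+8+5 = 21, so the finish is 21 minutes.
Dashboard has 9 minutes of float (longest path through it is 12).
The critical path is still Ingest→Validate→Report; finish is now 21 minutes.

21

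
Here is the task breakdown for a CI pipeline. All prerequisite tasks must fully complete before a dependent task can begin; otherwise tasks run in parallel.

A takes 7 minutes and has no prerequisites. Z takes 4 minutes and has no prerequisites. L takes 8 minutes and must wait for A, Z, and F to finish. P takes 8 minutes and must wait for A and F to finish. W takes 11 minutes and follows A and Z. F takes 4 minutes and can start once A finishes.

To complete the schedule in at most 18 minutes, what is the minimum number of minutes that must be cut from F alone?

1

Current finish: 19 minutes; target: 18.
F is on every critical path, so each minute cut from F cuts the finish by one (this holds down to a finish of 18).
Need 19 − 18 = 1 minute off F → F becomes 3 minutes, finish becomes 18.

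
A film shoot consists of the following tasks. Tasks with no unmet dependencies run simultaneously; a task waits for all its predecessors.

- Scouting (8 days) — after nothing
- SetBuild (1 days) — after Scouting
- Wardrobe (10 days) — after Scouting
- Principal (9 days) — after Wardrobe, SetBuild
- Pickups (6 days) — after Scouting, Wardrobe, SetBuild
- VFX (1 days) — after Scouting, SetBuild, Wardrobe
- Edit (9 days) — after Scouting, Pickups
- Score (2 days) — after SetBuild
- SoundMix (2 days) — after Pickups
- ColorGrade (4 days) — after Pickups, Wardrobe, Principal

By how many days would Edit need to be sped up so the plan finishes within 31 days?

2

Current finish: 33 days; target: 31.
Edit is on every critical path, so each day cut from Edit cuts the finish by one (this holds down to a finish of 31).
Need 33 − 31 = 2 days off Edit → Edit becomes 7 days, finish becomes 31.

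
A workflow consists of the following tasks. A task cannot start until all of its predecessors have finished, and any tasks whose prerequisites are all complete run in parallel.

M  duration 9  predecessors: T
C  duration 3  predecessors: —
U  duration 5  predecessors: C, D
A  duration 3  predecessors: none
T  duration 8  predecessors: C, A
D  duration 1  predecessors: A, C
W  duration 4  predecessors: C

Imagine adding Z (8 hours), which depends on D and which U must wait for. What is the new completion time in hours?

Originally the plan takes 20 hours.
With Z inserted, U now waits for max(C, D, Z).
New critical path: A→T→M = 3+8+9 = 20 ⇒ 20 hours.

20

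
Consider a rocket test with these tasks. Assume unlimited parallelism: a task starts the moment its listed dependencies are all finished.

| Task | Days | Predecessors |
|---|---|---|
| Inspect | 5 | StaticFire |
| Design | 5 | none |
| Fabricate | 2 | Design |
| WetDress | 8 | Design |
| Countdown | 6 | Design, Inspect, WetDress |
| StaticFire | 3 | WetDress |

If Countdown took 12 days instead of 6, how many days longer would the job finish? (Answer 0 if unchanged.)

Baseline: Design→WetDress→StaticFire→Inspect→Countdown = 5+8+3+5+6 = 27 → 27 days.
Countdown is on the critical path; changing it to 12 makes that path 33 days.
No other chain overtakes it, so the finish is 33 days.
Change in finish: 33 − 27 = +6 days.

6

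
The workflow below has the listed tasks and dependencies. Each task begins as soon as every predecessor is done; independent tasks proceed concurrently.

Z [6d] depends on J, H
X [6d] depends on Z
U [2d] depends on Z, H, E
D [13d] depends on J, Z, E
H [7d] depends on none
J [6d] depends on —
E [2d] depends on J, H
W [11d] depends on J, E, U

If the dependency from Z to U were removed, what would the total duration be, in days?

26

Original critical path: H→Z→U→W = 7+6+2+11 = 26 ⇒ 26 days.
Without Z→U, U's earliest start moves from 13 to 9.
After: H→Z→D = 7+6+13 = 26 → 26 days.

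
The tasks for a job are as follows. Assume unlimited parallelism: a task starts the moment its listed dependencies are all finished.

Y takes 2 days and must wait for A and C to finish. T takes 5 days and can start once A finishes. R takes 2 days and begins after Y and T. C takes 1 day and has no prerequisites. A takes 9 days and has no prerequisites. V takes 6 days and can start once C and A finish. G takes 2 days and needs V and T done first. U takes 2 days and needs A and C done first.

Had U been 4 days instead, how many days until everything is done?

17

Actual critical path: A→V→G = 9+6+2 = 17 ⇒ 17 days.
U has 6 days of float (longest path through it is 11).
That remains the longest chain; total 17 days.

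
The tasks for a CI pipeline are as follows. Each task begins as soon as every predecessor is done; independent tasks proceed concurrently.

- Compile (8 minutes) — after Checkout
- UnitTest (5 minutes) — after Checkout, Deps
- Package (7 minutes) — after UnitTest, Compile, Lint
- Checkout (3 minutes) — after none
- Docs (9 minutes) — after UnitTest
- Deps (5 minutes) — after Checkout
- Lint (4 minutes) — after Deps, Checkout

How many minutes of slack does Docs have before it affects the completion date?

0

The longest chain is Checkout→Deps→UnitTest→Docs = 3+5+5+9 = 22; overall finish 22 minutes.
The longest chain containing Docs totals 22 minutes.
Slack of Docs = 13 − 13 = 0 minutes.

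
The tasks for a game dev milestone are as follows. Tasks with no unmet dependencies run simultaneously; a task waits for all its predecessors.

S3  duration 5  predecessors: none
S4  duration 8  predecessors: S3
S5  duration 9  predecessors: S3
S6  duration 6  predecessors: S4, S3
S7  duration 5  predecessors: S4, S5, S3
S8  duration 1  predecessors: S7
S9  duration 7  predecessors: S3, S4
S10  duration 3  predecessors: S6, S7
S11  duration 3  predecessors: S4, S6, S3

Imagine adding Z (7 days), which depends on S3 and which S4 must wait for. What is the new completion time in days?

29

Originally the project takes 22 days.
With Z inserted, S4 now waits for max(S3, Z).
New critical path: S3→Z→S4→S6→S10 = 5+7+8+6+3 = 29 ⇒ 29 days.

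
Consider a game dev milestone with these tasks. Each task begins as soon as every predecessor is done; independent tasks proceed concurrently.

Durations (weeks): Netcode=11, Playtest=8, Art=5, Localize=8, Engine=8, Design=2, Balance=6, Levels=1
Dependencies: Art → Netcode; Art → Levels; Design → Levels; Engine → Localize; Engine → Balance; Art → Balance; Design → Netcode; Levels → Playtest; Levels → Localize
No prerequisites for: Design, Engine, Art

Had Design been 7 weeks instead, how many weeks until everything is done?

Actual critical path: Engine→Localize = 8+8 = 16 ⇒ 16 weeks.
The longest path through Design is only 13 weeks, so Design has float 3.
Now Design→Netcode = 7+11 = 18 is longest, so the finish becomes 18 weeks.

18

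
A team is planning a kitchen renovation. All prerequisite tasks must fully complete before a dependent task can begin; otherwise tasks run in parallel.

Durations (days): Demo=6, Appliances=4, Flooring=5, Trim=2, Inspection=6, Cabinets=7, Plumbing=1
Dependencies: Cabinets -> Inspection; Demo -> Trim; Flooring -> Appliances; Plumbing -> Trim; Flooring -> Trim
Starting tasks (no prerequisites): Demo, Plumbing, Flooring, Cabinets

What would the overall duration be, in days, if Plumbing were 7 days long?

As given, the longest chain is Cabinets→Inspection = 7+6 = 13, so the finish is 13 days.
Plumbing has 10 days of float (longest path through it is 3).
No other chain overtakes it, so the finish is 13 days.

13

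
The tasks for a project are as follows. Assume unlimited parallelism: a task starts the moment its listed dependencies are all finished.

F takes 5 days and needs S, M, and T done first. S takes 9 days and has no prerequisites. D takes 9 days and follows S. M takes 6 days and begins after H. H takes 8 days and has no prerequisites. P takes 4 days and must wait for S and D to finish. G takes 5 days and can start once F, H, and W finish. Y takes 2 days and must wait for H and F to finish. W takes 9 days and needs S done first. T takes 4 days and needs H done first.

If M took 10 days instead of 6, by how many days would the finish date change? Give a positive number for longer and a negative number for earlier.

Critical path before the change: H→M→F→G = 8+6+5+5 = 24 giving 24 days.
Since M is critical, the +4 change carries straight to that chain (now 28 days).
That remains the longest chain; total 28 days.
Change in finish: 28 − 24 = +4 days.

4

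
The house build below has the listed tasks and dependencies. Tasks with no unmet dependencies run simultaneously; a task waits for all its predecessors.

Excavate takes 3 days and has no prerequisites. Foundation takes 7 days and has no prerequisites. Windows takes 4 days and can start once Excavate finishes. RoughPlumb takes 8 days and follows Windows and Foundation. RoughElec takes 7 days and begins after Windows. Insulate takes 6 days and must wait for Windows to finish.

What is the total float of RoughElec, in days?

Excavate→Windows→RoughPlumb = 3+4+8 = 15 sets the makespan at 15 days.
RoughElec finishes as early as 14 and must finish by 15.
So RoughElec can slip 15 − 14 = 1 day.

1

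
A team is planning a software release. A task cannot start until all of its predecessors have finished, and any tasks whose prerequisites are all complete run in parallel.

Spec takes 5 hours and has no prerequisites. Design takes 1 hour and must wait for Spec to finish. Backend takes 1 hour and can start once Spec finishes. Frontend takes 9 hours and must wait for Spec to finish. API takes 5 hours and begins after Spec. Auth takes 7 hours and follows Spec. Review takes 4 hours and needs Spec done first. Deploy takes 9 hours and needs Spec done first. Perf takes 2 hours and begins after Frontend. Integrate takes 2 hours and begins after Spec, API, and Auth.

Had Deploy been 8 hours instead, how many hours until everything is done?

Baseline: Spec→Frontend→Perf = 5+9+2 = 16 → 16 hours.
The longest path through Deploy is only 14 hours, so Deploy has float 2.
No other chain overtakes it, so the finish is 16 hours.

16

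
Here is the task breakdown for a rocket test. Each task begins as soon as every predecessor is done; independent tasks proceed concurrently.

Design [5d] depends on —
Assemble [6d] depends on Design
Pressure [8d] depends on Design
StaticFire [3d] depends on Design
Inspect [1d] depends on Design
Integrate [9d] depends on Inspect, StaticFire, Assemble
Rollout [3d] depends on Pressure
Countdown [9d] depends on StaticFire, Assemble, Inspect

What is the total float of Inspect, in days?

The longest chain is Design→Assemble→Integrate = 5+6+9 = 20; overall finish 20 days.
Longest path through Inspect: 15 days (earliest finish 6, latest finish 11).
Float = 20 − 15 = 5.

5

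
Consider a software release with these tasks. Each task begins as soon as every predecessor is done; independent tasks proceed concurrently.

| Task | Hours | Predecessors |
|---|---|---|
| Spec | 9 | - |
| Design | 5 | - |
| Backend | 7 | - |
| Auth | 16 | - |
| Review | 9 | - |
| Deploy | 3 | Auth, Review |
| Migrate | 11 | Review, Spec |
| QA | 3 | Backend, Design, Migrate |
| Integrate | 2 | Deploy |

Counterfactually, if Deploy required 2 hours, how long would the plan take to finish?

As given, the longest chain is Spec→Migrate→QA = 9+11+3 = 23, so the finish is 23 hours.
Deploy has 2 hours of float (longest path through it is 21).
The critical path is still Spec→Migrate→QA; finish is now 23 hours.

23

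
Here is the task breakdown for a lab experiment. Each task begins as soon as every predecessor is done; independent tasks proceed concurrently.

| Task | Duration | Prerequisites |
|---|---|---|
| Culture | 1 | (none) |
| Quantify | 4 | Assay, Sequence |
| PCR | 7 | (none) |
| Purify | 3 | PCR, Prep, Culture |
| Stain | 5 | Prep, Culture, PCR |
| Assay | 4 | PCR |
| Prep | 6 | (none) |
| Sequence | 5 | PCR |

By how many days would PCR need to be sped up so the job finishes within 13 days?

3

Current finish: 16 days; target: 13.
PCR is on every critical path, so each day cut from PCR cuts the finish by one (this holds down to a finish of 11).
Need 16 − 13 = 3 days off PCR → PCR becomes 4 days, finish becomes 13.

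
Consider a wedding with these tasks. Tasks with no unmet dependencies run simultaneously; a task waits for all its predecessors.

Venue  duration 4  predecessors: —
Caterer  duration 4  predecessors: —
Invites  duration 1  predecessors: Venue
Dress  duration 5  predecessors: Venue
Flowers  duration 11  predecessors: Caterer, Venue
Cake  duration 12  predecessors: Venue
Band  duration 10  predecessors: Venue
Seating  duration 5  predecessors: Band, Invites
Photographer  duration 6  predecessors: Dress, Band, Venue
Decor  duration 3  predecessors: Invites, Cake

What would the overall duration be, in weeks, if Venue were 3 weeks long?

Actual critical path: Venue→Band→Photographer = 4+10+6 = 20 ⇒ 20 weeks.
Since Venue is critical, the -1 change carries straight to that chain (now 19 weeks).
That remains the longest chain; total 19 weeks.

19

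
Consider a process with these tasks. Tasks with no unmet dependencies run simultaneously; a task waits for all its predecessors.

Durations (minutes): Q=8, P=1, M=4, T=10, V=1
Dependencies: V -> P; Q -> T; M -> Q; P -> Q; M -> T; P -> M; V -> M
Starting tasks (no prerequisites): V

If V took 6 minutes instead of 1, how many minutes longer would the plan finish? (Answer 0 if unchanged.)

Critical path before the change: V→P→M→Q→T = 1+1+4+8+10 = 24 giving 24 minutes.
V is on the critical path; changing it to 6 makes that path 29 minutes.
That remains the longest chain; total 29 minutes.
Change in finish: 29 − 24 = +5 minutes.

5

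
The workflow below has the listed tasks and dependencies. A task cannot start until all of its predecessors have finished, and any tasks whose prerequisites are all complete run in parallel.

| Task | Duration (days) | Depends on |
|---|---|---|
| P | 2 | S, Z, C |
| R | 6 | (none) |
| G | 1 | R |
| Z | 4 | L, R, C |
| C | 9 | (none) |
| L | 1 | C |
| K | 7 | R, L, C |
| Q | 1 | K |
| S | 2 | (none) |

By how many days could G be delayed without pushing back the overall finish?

Critical path: C→L→K→Q = 9+1+7+1 = 18, so the finish is 18 days.
G finishes as early as 7 and must finish by 18.
Float = 18 − 7 = 11.

11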